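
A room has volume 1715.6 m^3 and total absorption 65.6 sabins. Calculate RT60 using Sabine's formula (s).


Given values:
  V = 1715.6 m^3
  A = 65.6 sabins
Formula: RT60 = 0.161 * V / A
Numerator: 0.161 * 1715.6 = 276.2116
RT60 = 276.2116 / 65.6 = 4.211

4.211 s


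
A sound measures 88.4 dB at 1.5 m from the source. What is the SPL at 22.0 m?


Given values:
  SPL1 = 88.4 dB, r1 = 1.5 m, r2 = 22.0 m
Formula: SPL2 = SPL1 - 20 * log10(r2 / r1)
Compute ratio: r2 / r1 = 22.0 / 1.5 = 14.6667
Compute log10: log10(14.6667) = 1.166332
Compute drop: 20 * 1.166332 = 23.3266
SPL2 = 88.4 - 23.3266 = 65.07

65.07 dB


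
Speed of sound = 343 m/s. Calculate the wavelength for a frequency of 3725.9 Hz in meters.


Given values:
  c = 343 m/s, f = 3725.9 Hz
Formula: lambda = c / f
lambda = 343 / 3725.9
lambda = 0.0921

0.0921 m


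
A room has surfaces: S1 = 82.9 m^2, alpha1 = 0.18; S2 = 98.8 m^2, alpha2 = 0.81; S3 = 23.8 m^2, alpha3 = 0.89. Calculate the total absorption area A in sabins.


Given surfaces:
  Surface 1: 82.9 * 0.18 = 14.922
  Surface 2: 98.8 * 0.81 = 80.028
  Surface 3: 23.8 * 0.89 = 21.182
Formula: A = sum(Si * alpha_i)
A = 14.922 + 80.028 + 21.182
A = 116.13

116.13 sabins


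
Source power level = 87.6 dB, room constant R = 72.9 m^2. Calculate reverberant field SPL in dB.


Given values:
  Lw = 87.6 dB, R = 72.9 m^2
Formula: SPL = Lw + 10 * log10(4 / R)
Compute 4 / R = 4 / 72.9 = 0.05487
Compute 10 * log10(0.05487) = -12.6067
SPL = 87.6 + (-12.6067) = 74.99

74.99 dB


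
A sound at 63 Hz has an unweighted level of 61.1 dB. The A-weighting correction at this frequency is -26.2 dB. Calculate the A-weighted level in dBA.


Given values:
  SPL = 61.1 dB
  A-weighting at 63 Hz = -26.2 dB
Formula: L_A = SPL + A_weight
L_A = 61.1 + (-26.2)
L_A = 34.9

34.9 dBA


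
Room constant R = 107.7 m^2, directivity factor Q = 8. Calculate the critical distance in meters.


Given values:
  R = 107.7 m^2, Q = 8
Formula: d_c = 0.141 * sqrt(Q * R)
Compute Q * R = 8 * 107.7 = 861.6
Compute sqrt(861.6) = 29.353
d_c = 0.141 * 29.353 = 4.139

4.139 m


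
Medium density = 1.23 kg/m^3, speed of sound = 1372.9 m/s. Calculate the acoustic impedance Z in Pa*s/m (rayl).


Given values:
  rho = 1.23 kg/m^3
  c = 1372.9 m/s
Formula: Z = rho * c
Z = 1.23 * 1372.9
Z = 1688.67

1688.67 rayl


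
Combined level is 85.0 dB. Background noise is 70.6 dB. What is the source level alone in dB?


Given values:
  L_total = 85.0 dB, L_bg = 70.6 dB
Formula: L_source = 10 * log10(10^(L_total/10) - 10^(L_bg/10))
Convert to linear:
  10^(85.0/10) = 316227766.0168
  10^(70.6/10) = 11481536.215
Difference: 316227766.0168 - 11481536.215 = 304746229.8018
L_source = 10 * log10(304746229.8018) = 84.84

84.84 dB


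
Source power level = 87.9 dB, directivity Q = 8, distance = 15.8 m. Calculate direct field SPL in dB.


Given values:
  Lw = 87.9 dB, Q = 8, r = 15.8 m
Formula: SPL = Lw + 10 * log10(Q / (4 * pi * r^2))
Compute 4 * pi * r^2 = 4 * pi * 15.8^2 = 3137.0688
Compute Q / denom = 8 / 3137.0688 = 0.00255015
Compute 10 * log10(0.00255015) = -25.9343
SPL = 87.9 + (-25.9343) = 61.97

61.97 dB


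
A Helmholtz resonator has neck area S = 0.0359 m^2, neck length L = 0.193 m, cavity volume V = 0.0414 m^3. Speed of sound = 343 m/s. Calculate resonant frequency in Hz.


Given values:
  S = 0.0359 m^2, L = 0.193 m, V = 0.0414 m^3, c = 343 m/s
Formula: f = (c / (2*pi)) * sqrt(S / (V * L))
Compute V * L = 0.0414 * 0.193 = 0.0079902
Compute S / (V * L) = 0.0359 / 0.0079902 = 4.493
Compute sqrt(4.493) = 2.11967
Compute c / (2*pi) = 343 / 6.283185 = 54.590148
f = 54.590148 * 2.11967 = 115.71

115.71 Hz


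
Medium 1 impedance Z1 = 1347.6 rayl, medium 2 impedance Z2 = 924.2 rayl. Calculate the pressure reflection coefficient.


Given values:
  Z1 = 1347.6 rayl, Z2 = 924.2 rayl
Formula: R = (Z2 - Z1) / (Z2 + Z1)
Numerator: Z2 - Z1 = 924.2 - 1347.6 = -423.4
Denominator: Z2 + Z1 = 924.2 + 1347.6 = 2271.8
R = -423.4 / 2271.8 = -0.1864

-0.1864


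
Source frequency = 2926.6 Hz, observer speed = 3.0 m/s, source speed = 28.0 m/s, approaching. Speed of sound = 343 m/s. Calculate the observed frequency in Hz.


Given values:
  f_s = 2926.6 Hz, v_o = 3.0 m/s, v_s = 28.0 m/s
  Direction: approaching
Formula: f_o = f_s * (c + v_o) / (c - v_s)
Numerator: c + v_o = 343 + 3.0 = 346.0
Denominator: c - v_s = 343 - 28.0 = 315.0
f_o = 2926.6 * 346.0 / 315.0 = 3214.61

3214.61 Hz


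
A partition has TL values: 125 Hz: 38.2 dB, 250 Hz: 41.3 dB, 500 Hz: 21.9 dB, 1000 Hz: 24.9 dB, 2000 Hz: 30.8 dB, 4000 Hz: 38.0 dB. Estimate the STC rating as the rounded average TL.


Given TL values at each frequency:
  125 Hz: 38.2 dB
  250 Hz: 41.3 dB
  500 Hz: 21.9 dB
  1000 Hz: 24.9 dB
  2000 Hz: 30.8 dB
  4000 Hz: 38.0 dB
Formula: STC ~ round(average of TL values)
Sum = 38.2 + 41.3 + 21.9 + 24.9 + 30.8 + 38.0 = 195.1
Average = 195.1 / 6 = 32.52
Rounded: 33

33


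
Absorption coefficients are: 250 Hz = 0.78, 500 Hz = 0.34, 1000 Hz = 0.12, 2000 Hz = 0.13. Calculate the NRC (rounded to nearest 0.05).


Given values:
  a_250 = 0.78, a_500 = 0.34
  a_1000 = 0.12, a_2000 = 0.13
Formula: NRC = (a250 + a500 + a1000 + a2000) / 4
Sum = 0.78 + 0.34 + 0.12 + 0.13 = 1.37
NRC = 1.37 / 4 = 0.3425
Rounded to nearest 0.05: 0.35

0.35


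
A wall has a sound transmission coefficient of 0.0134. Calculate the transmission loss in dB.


Given values:
  tau = 0.0134
Formula: TL = 10 * log10(1 / tau)
Compute 1 / tau = 1 / 0.0134 = 74.6269
Compute log10(74.6269) = 1.872895
TL = 10 * 1.872895 = 18.73

18.73 dB


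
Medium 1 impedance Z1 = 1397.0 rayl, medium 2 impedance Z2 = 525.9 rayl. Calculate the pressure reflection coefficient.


Given values:
  Z1 = 1397.0 rayl, Z2 = 525.9 rayl
Formula: R = (Z2 - Z1) / (Z2 + Z1)
Numerator: Z2 - Z1 = 525.9 - 1397.0 = -871.1
Denominator: Z2 + Z1 = 525.9 + 1397.0 = 1922.9
R = -871.1 / 1922.9 = -0.453

-0.453


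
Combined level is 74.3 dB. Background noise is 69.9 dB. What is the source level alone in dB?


Given values:
  L_total = 74.3 dB, L_bg = 69.9 dB
Formula: L_source = 10 * log10(10^(L_total/10) - 10^(L_bg/10))
Convert to linear:
  10^(74.3/10) = 26915348.0393
  10^(69.9/10) = 9772372.2096
Difference: 26915348.0393 - 9772372.2096 = 17142975.8297
L_source = 10 * log10(17142975.8297) = 72.34

72.34 dB


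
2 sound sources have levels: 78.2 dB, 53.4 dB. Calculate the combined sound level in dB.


Formula: L_total = 10 * log10( sum(10^(Li/10)) )
  Source 1: 10^(78.2/10) = 66069344.8008
  Source 2: 10^(53.4/10) = 218776.1624
Sum of linear values = 66288120.9632
L_total = 10 * log10(66288120.9632) = 78.21

78.21 dB


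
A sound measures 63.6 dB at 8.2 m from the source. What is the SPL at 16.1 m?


Given values:
  SPL1 = 63.6 dB, r1 = 8.2 m, r2 = 16.1 m
Formula: SPL2 = SPL1 - 20 * log10(r2 / r1)
Compute ratio: r2 / r1 = 16.1 / 8.2 = 1.9634
Compute log10: log10(1.9634) = 0.293009
Compute drop: 20 * 0.293009 = 5.8602
SPL2 = 63.6 - 5.8602 = 57.74

57.74 dB


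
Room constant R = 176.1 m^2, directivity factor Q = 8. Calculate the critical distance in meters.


Given values:
  R = 176.1 m^2, Q = 8
Formula: d_c = 0.141 * sqrt(Q * R)
Compute Q * R = 8 * 176.1 = 1408.8
Compute sqrt(1408.8) = 37.534
d_c = 0.141 * 37.534 = 5.292

5.292 m


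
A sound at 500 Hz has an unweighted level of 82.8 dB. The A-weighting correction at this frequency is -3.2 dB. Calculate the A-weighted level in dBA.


Given values:
  SPL = 82.8 dB
  A-weighting at 500 Hz = -3.2 dB
Formula: L_A = SPL + A_weight
L_A = 82.8 + (-3.2)
L_A = 79.6

79.6 dBA


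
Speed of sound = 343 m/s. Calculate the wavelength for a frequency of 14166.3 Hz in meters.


Given values:
  c = 343 m/s, f = 14166.3 Hz
Formula: lambda = c / f
lambda = 343 / 14166.3
lambda = 0.0242

0.0242 m


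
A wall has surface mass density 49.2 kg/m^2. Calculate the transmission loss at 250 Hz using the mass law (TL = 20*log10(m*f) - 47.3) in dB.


Given values:
  m = 49.2 kg/m^2, f = 250 Hz
Formula: TL = 20 * log10(m * f) - 47.3
Compute m * f = 49.2 * 250 = 12300.0
Compute log10(12300.0) = 4.089905
Compute 20 * 4.089905 = 81.7981
TL = 81.7981 - 47.3 = 34.5

34.5 dB


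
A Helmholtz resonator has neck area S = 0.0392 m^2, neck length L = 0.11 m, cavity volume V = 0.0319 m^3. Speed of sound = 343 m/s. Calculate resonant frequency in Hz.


Given values:
  S = 0.0392 m^2, L = 0.11 m, V = 0.0319 m^3, c = 343 m/s
Formula: f = (c / (2*pi)) * sqrt(S / (V * L))
Compute V * L = 0.0319 * 0.11 = 0.003509
Compute S / (V * L) = 0.0392 / 0.003509 = 11.1713
Compute sqrt(11.1713) = 3.342349
Compute c / (2*pi) = 343 / 6.283185 = 54.590148
f = 54.590148 * 3.342349 = 182.46

182.46 Hz


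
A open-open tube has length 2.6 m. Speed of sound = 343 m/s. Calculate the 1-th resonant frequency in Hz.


Given values:
  Tube type: open-open, L = 2.6 m, c = 343 m/s, n = 1
Formula: f_n = n * c / (2 * L)
Compute 2 * L = 2 * 2.6 = 5.2
f = 1 * 343 / 5.2
f = 65.96

65.96 Hz


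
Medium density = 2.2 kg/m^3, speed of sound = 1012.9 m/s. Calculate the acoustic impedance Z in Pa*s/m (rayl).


Given values:
  rho = 2.2 kg/m^3
  c = 1012.9 m/s
Formula: Z = rho * c
Z = 2.2 * 1012.9
Z = 2228.38

2228.38 rayl


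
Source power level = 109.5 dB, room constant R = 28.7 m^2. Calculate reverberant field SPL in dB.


Given values:
  Lw = 109.5 dB, R = 28.7 m^2
Formula: SPL = Lw + 10 * log10(4 / R)
Compute 4 / R = 4 / 28.7 = 0.139373
Compute 10 * log10(0.139373) = -8.5582
SPL = 109.5 + (-8.5582) = 100.94

100.94 dB


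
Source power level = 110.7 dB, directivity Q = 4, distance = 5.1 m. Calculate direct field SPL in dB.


Given values:
  Lw = 110.7 dB, Q = 4, r = 5.1 m
Formula: SPL = Lw + 10 * log10(Q / (4 * pi * r^2))
Compute 4 * pi * r^2 = 4 * pi * 5.1^2 = 326.8513
Compute Q / denom = 4 / 326.8513 = 0.01223798
Compute 10 * log10(0.01223798) = -19.1229
SPL = 110.7 + (-19.1229) = 91.58

91.58 dB


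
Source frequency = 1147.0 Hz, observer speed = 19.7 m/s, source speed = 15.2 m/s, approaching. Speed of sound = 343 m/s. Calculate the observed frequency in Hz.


Given values:
  f_s = 1147.0 Hz, v_o = 19.7 m/s, v_s = 15.2 m/s
  Direction: approaching
Formula: f_o = f_s * (c + v_o) / (c - v_s)
Numerator: c + v_o = 343 + 19.7 = 362.7
Denominator: c - v_s = 343 - 15.2 = 327.8
f_o = 1147.0 * 362.7 / 327.8 = 1269.12

1269.12 Hz


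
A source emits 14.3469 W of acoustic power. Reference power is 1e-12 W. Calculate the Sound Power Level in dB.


Given values:
  W = 14.3469 W
  W_ref = 1e-12 W
Formula: SWL = 10 * log10(W / W_ref)
Compute ratio: W / W_ref = 14346900000000
Compute log10: log10(14346900000000) = 13.156758
Multiply: SWL = 10 * 13.156758 = 131.57

131.57 dB


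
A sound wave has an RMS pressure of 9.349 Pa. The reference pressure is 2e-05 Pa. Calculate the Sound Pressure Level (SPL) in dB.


Given values:
  p = 9.349 Pa
  p_ref = 2e-05 Pa
Formula: SPL = 20 * log10(p / p_ref)
Compute ratio: p / p_ref = 9.349 / 2e-05 = 467450
Compute log10: log10(467450) = 5.669735
Multiply: SPL = 20 * 5.669735 = 113.39

113.39 dB


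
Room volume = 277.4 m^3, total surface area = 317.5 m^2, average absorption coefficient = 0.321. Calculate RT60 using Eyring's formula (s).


Given values:
  V = 277.4 m^3, S = 317.5 m^2, alpha = 0.321
Formula: RT60 = 0.161 * V / (-S * ln(1 - alpha))
Compute ln(1 - 0.321) = ln(0.679) = -0.387134
Denominator: -317.5 * -0.387134 = 122.915
Numerator: 0.161 * 277.4 = 44.6614
RT60 = 44.6614 / 122.915 = 0.363

0.363 s


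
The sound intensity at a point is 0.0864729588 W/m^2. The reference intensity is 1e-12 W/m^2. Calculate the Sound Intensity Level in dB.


Given values:
  I = 0.0864729588 W/m^2
  I_ref = 1e-12 W/m^2
Formula: SIL = 10 * log10(I / I_ref)
Compute ratio: I / I_ref = 86472958800
Compute log10: log10(86472958800) = 10.93688
Multiply: SIL = 10 * 10.93688 = 109.37

109.37 dB


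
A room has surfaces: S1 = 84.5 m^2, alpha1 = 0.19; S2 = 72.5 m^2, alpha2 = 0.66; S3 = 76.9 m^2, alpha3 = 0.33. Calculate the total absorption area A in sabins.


Given surfaces:
  Surface 1: 84.5 * 0.19 = 16.055
  Surface 2: 72.5 * 0.66 = 47.85
  Surface 3: 76.9 * 0.33 = 25.377
Formula: A = sum(Si * alpha_i)
A = 16.055 + 47.85 + 25.377
A = 89.28

89.28 sabins


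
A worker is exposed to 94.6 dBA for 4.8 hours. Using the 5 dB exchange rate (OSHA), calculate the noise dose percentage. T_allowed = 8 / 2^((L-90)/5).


Given values:
  L = 94.6 dBA, T = 4.8 hours
Formula: T_allowed = 8 / 2^((L - 90) / 5)
Compute exponent: (94.6 - 90) / 5 = 0.92
Compute 2^(0.92) = 1.892115
T_allowed = 8 / 1.892115 = 4.228073 hours
Dose = (T / T_allowed) * 100
Dose = (4.8 / 4.228073) * 100 = 113.53

113.53 %


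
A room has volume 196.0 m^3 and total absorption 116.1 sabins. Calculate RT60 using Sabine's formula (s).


Given values:
  V = 196.0 m^3
  A = 116.1 sabins
Formula: RT60 = 0.161 * V / A
Numerator: 0.161 * 196.0 = 31.556
RT60 = 31.556 / 116.1 = 0.272

0.272 s


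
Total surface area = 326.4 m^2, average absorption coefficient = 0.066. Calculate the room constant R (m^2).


Given values:
  S = 326.4 m^2, alpha = 0.066
Formula: R = S * alpha / (1 - alpha)
Numerator: 326.4 * 0.066 = 21.5424
Denominator: 1 - 0.066 = 0.934
R = 21.5424 / 0.934 = 23.06

23.06 m^2


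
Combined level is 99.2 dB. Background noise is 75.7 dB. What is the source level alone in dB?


Given values:
  L_total = 99.2 dB, L_bg = 75.7 dB
Formula: L_source = 10 * log10(10^(L_total/10) - 10^(L_bg/10))
Convert to linear:
  10^(99.2/10) = 8317637711.0267
  10^(75.7/10) = 37153522.9097
Difference: 8317637711.0267 - 37153522.9097 = 8280484188.117
L_source = 10 * log10(8280484188.117) = 99.18

99.18 dB


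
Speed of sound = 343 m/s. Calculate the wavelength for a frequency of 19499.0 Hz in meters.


Given values:
  c = 343 m/s, f = 19499.0 Hz
Formula: lambda = c / f
lambda = 343 / 19499.0
lambda = 0.0176

0.0176 m


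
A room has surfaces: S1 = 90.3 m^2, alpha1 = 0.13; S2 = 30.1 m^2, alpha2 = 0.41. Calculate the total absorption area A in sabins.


Given surfaces:
  Surface 1: 90.3 * 0.13 = 11.739
  Surface 2: 30.1 * 0.41 = 12.341
Formula: A = sum(Si * alpha_i)
A = 11.739 + 12.341
A = 24.08

24.08 sabins


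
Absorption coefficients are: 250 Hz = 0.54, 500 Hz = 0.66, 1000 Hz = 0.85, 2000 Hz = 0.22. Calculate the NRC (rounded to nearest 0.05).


Given values:
  a_250 = 0.54, a_500 = 0.66
  a_1000 = 0.85, a_2000 = 0.22
Formula: NRC = (a250 + a500 + a1000 + a2000) / 4
Sum = 0.54 + 0.66 + 0.85 + 0.22 = 2.27
NRC = 2.27 / 4 = 0.5675
Rounded to nearest 0.05: 0.55

0.55


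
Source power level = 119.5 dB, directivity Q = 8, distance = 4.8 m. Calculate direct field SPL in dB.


Given values:
  Lw = 119.5 dB, Q = 8, r = 4.8 m
Formula: SPL = Lw + 10 * log10(Q / (4 * pi * r^2))
Compute 4 * pi * r^2 = 4 * pi * 4.8^2 = 289.5292
Compute Q / denom = 8 / 289.5292 = 0.02763106
Compute 10 * log10(0.02763106) = -15.586
SPL = 119.5 + (-15.586) = 103.91

103.91 dB


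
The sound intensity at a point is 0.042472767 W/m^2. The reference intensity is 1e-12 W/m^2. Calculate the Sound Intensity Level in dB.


Given values:
  I = 0.042472767 W/m^2
  I_ref = 1e-12 W/m^2
Formula: SIL = 10 * log10(I / I_ref)
Compute ratio: I / I_ref = 42472767000
Compute log10: log10(42472767000) = 10.628111
Multiply: SIL = 10 * 10.628111 = 106.28

106.28 dB


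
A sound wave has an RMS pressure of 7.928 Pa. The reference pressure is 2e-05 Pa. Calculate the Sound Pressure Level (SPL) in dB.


Given values:
  p = 7.928 Pa
  p_ref = 2e-05 Pa
Formula: SPL = 20 * log10(p / p_ref)
Compute ratio: p / p_ref = 7.928 / 2e-05 = 396400
Compute log10: log10(396400) = 5.598134
Multiply: SPL = 20 * 5.598134 = 111.96

111.96 dB


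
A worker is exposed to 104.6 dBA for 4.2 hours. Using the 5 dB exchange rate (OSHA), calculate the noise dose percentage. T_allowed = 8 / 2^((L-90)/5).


Given values:
  L = 104.6 dBA, T = 4.2 hours
Formula: T_allowed = 8 / 2^((L - 90) / 5)
Compute exponent: (104.6 - 90) / 5 = 2.92
Compute 2^(2.92) = 7.568461
T_allowed = 8 / 7.568461 = 1.057018 hours
Dose = (T / T_allowed) * 100
Dose = (4.2 / 1.057018) * 100 = 397.34

397.34 %


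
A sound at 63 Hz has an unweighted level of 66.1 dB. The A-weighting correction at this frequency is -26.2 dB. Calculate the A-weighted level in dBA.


Given values:
  SPL = 66.1 dB
  A-weighting at 63 Hz = -26.2 dB
Formula: L_A = SPL + A_weight
L_A = 66.1 + (-26.2)
L_A = 39.9

39.9 dBA


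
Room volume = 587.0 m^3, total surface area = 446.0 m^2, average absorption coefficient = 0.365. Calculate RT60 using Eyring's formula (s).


Given values:
  V = 587.0 m^3, S = 446.0 m^2, alpha = 0.365
Formula: RT60 = 0.161 * V / (-S * ln(1 - alpha))
Compute ln(1 - 0.365) = ln(0.635) = -0.45413
Denominator: -446.0 * -0.45413 = 202.542
Numerator: 0.161 * 587.0 = 94.507
RT60 = 94.507 / 202.542 = 0.467

0.467 s


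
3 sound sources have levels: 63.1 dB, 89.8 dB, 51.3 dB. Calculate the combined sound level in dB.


Formula: L_total = 10 * log10( sum(10^(Li/10)) )
  Source 1: 10^(63.1/10) = 2041737.9447
  Source 2: 10^(89.8/10) = 954992586.0214
  Source 3: 10^(51.3/10) = 134896.2883
Sum of linear values = 957169220.2544
L_total = 10 * log10(957169220.2544) = 89.81

89.81 dB


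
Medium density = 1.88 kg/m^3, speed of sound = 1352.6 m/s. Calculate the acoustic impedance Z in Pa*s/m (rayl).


Given values:
  rho = 1.88 kg/m^3
  c = 1352.6 m/s
Formula: Z = rho * c
Z = 1.88 * 1352.6
Z = 2542.89

2542.89 rayl


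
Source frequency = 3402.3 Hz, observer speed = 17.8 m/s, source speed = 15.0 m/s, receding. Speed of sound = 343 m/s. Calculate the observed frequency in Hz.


Given values:
  f_s = 3402.3 Hz, v_o = 17.8 m/s, v_s = 15.0 m/s
  Direction: receding
Formula: f_o = f_s * (c - v_o) / (c + v_s)
Numerator: c - v_o = 343 - 17.8 = 325.2
Denominator: c + v_s = 343 + 15.0 = 358.0
f_o = 3402.3 * 325.2 / 358.0 = 3090.58

3090.58 Hz


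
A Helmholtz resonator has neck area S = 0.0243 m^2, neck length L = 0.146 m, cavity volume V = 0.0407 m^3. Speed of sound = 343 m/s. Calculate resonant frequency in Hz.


Given values:
  S = 0.0243 m^2, L = 0.146 m, V = 0.0407 m^3, c = 343 m/s
Formula: f = (c / (2*pi)) * sqrt(S / (V * L))
Compute V * L = 0.0407 * 0.146 = 0.0059422
Compute S / (V * L) = 0.0243 / 0.0059422 = 4.0894
Compute sqrt(4.0894) = 2.022226
Compute c / (2*pi) = 343 / 6.283185 = 54.590148
f = 54.590148 * 2.022226 = 110.39

110.39 Hz


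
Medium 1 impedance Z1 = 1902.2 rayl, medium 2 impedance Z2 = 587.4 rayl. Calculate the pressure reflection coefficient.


Given values:
  Z1 = 1902.2 rayl, Z2 = 587.4 rayl
Formula: R = (Z2 - Z1) / (Z2 + Z1)
Numerator: Z2 - Z1 = 587.4 - 1902.2 = -1314.8
Denominator: Z2 + Z1 = 587.4 + 1902.2 = 2489.6
R = -1314.8 / 2489.6 = -0.5281

-0.5281


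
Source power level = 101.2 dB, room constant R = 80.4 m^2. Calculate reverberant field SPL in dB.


Given values:
  Lw = 101.2 dB, R = 80.4 m^2
Formula: SPL = Lw + 10 * log10(4 / R)
Compute 4 / R = 4 / 80.4 = 0.049751
Compute 10 * log10(0.049751) = -13.032
SPL = 101.2 + (-13.032) = 88.17

88.17 dB


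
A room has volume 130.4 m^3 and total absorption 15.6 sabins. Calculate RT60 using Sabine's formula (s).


Given values:
  V = 130.4 m^3
  A = 15.6 sabins
Formula: RT60 = 0.161 * V / A
Numerator: 0.161 * 130.4 = 20.9944
RT60 = 20.9944 / 15.6 = 1.346

1.346 s


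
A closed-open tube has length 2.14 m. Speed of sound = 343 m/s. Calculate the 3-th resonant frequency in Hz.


Given values:
  Tube type: closed-open, L = 2.14 m, c = 343 m/s, n = 3
Formula: f_n = (2n - 1) * c / (4 * L)
Compute 2n - 1 = 2*3 - 1 = 5
Compute 4 * L = 4 * 2.14 = 8.56
f = 5 * 343 / 8.56
f = 200.35

200.35 Hz


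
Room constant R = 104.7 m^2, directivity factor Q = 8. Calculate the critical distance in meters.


Given values:
  R = 104.7 m^2, Q = 8
Formula: d_c = 0.141 * sqrt(Q * R)
Compute Q * R = 8 * 104.7 = 837.6
Compute sqrt(837.6) = 28.9413
d_c = 0.141 * 28.9413 = 4.081

4.081 m


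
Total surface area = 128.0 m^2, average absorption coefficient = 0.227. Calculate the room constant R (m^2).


Given values:
  S = 128.0 m^2, alpha = 0.227
Formula: R = S * alpha / (1 - alpha)
Numerator: 128.0 * 0.227 = 29.056
Denominator: 1 - 0.227 = 0.773
R = 29.056 / 0.773 = 37.59

37.59 m^2


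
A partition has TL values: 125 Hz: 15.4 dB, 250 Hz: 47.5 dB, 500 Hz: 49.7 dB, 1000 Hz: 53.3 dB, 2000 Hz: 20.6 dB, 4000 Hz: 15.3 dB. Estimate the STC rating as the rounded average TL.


Given TL values at each frequency:
  125 Hz: 15.4 dB
  250 Hz: 47.5 dB
  500 Hz: 49.7 dB
  1000 Hz: 53.3 dB
  2000 Hz: 20.6 dB
  4000 Hz: 15.3 dB
Formula: STC ~ round(average of TL values)
Sum = 15.4 + 47.5 + 49.7 + 53.3 + 20.6 + 15.3 = 201.8
Average = 201.8 / 6 = 33.63
Rounded: 34

34


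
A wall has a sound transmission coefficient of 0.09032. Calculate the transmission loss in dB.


Given values:
  tau = 0.09032
Formula: TL = 10 * log10(1 / tau)
Compute 1 / tau = 1 / 0.09032 = 11.0717
Compute log10(11.0717) = 1.044214
TL = 10 * 1.044214 = 10.44

10.44 dB


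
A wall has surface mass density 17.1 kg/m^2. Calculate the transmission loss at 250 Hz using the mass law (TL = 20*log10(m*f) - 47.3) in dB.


Given values:
  m = 17.1 kg/m^2, f = 250 Hz
Formula: TL = 20 * log10(m * f) - 47.3
Compute m * f = 17.1 * 250 = 4275.0
Compute log10(4275.0) = 3.630936
Compute 20 * 3.630936 = 72.6187
TL = 72.6187 - 47.3 = 25.32

25.32 dB


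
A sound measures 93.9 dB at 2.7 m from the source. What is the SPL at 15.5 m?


Given values:
  SPL1 = 93.9 dB, r1 = 2.7 m, r2 = 15.5 m
Formula: SPL2 = SPL1 - 20 * log10(r2 / r1)
Compute ratio: r2 / r1 = 15.5 / 2.7 = 5.7407
Compute log10: log10(5.7407) = 0.758965
Compute drop: 20 * 0.758965 = 15.1793
SPL2 = 93.9 - 15.1793 = 78.72

78.72 dB


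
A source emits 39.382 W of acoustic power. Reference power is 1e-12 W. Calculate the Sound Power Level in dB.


Given values:
  W = 39.382 W
  W_ref = 1e-12 W
Formula: SWL = 10 * log10(W / W_ref)
Compute ratio: W / W_ref = 39382000000000
Compute log10: log10(39382000000000) = 13.595298
Multiply: SWL = 10 * 13.595298 = 135.95

135.95 dB


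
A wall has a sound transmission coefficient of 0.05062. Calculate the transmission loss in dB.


Given values:
  tau = 0.05062
Formula: TL = 10 * log10(1 / tau)
Compute 1 / tau = 1 / 0.05062 = 19.755
Compute log10(19.755) = 1.295677
TL = 10 * 1.295677 = 12.96

12.96 dB


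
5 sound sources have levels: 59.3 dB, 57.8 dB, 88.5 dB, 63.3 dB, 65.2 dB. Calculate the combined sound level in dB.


Formula: L_total = 10 * log10( sum(10^(Li/10)) )
  Source 1: 10^(59.3/10) = 851138.0382
  Source 2: 10^(57.8/10) = 602559.5861
  Source 3: 10^(88.5/10) = 707945784.3841
  Source 4: 10^(63.3/10) = 2137962.0895
  Source 5: 10^(65.2/10) = 3311311.2148
Sum of linear values = 714848755.3127
L_total = 10 * log10(714848755.3127) = 88.54

88.54 dB


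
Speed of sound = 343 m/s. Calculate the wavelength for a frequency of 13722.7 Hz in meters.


Given values:
  c = 343 m/s, f = 13722.7 Hz
Formula: lambda = c / f
lambda = 343 / 13722.7
lambda = 0.025

0.025 m


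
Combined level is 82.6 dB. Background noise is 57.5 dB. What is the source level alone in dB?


Given values:
  L_total = 82.6 dB, L_bg = 57.5 dB
Formula: L_source = 10 * log10(10^(L_total/10) - 10^(L_bg/10))
Convert to linear:
  10^(82.6/10) = 181970085.861
  10^(57.5/10) = 562341.3252
Difference: 181970085.861 - 562341.3252 = 181407744.5358
L_source = 10 * log10(181407744.5358) = 82.59

82.59 dB


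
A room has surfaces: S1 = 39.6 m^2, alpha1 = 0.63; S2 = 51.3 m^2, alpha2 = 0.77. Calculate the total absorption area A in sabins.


Given surfaces:
  Surface 1: 39.6 * 0.63 = 24.948
  Surface 2: 51.3 * 0.77 = 39.501
Formula: A = sum(Si * alpha_i)
A = 24.948 + 39.501
A = 64.45

64.45 sabins


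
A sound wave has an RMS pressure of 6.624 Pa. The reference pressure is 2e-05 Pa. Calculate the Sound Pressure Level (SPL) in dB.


Given values:
  p = 6.624 Pa
  p_ref = 2e-05 Pa
Formula: SPL = 20 * log10(p / p_ref)
Compute ratio: p / p_ref = 6.624 / 2e-05 = 331200
Compute log10: log10(331200) = 5.52009
Multiply: SPL = 20 * 5.52009 = 110.4

110.4 dB


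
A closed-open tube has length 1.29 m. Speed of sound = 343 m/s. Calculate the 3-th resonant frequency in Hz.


Given values:
  Tube type: closed-open, L = 1.29 m, c = 343 m/s, n = 3
Formula: f_n = (2n - 1) * c / (4 * L)
Compute 2n - 1 = 2*3 - 1 = 5
Compute 4 * L = 4 * 1.29 = 5.16
f = 5 * 343 / 5.16
f = 332.36

332.36 Hz


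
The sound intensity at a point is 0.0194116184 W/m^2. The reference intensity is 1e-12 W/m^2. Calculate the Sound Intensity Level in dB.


Given values:
  I = 0.0194116184 W/m^2
  I_ref = 1e-12 W/m^2
Formula: SIL = 10 * log10(I / I_ref)
Compute ratio: I / I_ref = 19411618400
Compute log10: log10(19411618400) = 10.288062
Multiply: SIL = 10 * 10.288062 = 102.88

102.88 dB


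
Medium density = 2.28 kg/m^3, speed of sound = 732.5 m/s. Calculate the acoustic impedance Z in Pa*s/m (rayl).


Given values:
  rho = 2.28 kg/m^3
  c = 732.5 m/s
Formula: Z = rho * c
Z = 2.28 * 732.5
Z = 1670.1

1670.1 rayl


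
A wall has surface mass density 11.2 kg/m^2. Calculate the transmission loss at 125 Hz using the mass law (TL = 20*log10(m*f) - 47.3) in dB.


Given values:
  m = 11.2 kg/m^2, f = 125 Hz
Formula: TL = 20 * log10(m * f) - 47.3
Compute m * f = 11.2 * 125 = 1400.0
Compute log10(1400.0) = 3.146128
Compute 20 * 3.146128 = 62.9226
TL = 62.9226 - 47.3 = 15.62

15.62 dB


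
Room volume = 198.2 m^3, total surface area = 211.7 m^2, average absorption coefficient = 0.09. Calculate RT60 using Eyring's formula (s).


Given values:
  V = 198.2 m^3, S = 211.7 m^2, alpha = 0.09
Formula: RT60 = 0.161 * V / (-S * ln(1 - alpha))
Compute ln(1 - 0.09) = ln(0.91) = -0.094311
Denominator: -211.7 * -0.094311 = 19.9656
Numerator: 0.161 * 198.2 = 31.9102
RT60 = 31.9102 / 19.9656 = 1.598

1.598 s


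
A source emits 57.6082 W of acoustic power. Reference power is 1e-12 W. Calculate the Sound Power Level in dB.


Given values:
  W = 57.6082 W
  W_ref = 1e-12 W
Formula: SWL = 10 * log10(W / W_ref)
Compute ratio: W / W_ref = 57608200000000
Compute log10: log10(57608200000000) = 13.760484
Multiply: SWL = 10 * 13.760484 = 137.6

137.6 dB


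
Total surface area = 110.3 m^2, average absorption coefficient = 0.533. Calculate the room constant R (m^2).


Given values:
  S = 110.3 m^2, alpha = 0.533
Formula: R = S * alpha / (1 - alpha)
Numerator: 110.3 * 0.533 = 58.7899
Denominator: 1 - 0.533 = 0.467
R = 58.7899 / 0.467 = 125.89

125.89 m^2


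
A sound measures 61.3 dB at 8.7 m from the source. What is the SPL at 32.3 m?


Given values:
  SPL1 = 61.3 dB, r1 = 8.7 m, r2 = 32.3 m
Formula: SPL2 = SPL1 - 20 * log10(r2 / r1)
Compute ratio: r2 / r1 = 32.3 / 8.7 = 3.7126
Compute log10: log10(3.7126) = 0.569678
Compute drop: 20 * 0.569678 = 11.3936
SPL2 = 61.3 - 11.3936 = 49.91

49.91 dB


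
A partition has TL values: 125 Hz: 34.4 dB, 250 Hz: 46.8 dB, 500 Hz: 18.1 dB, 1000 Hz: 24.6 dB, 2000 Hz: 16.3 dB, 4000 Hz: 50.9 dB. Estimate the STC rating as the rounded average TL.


Given TL values at each frequency:
  125 Hz: 34.4 dB
  250 Hz: 46.8 dB
  500 Hz: 18.1 dB
  1000 Hz: 24.6 dB
  2000 Hz: 16.3 dB
  4000 Hz: 50.9 dB
Formula: STC ~ round(average of TL values)
Sum = 34.4 + 46.8 + 18.1 + 24.6 + 16.3 + 50.9 = 191.1
Average = 191.1 / 6 = 31.85
Rounded: 32

32


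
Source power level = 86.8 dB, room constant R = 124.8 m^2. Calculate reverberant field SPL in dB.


Given values:
  Lw = 86.8 dB, R = 124.8 m^2
Formula: SPL = Lw + 10 * log10(4 / R)
Compute 4 / R = 4 / 124.8 = 0.032051
Compute 10 * log10(0.032051) = -14.9416
SPL = 86.8 + (-14.9416) = 71.86

71.86 dB


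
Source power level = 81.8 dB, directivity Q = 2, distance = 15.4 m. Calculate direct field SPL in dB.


Given values:
  Lw = 81.8 dB, Q = 2, r = 15.4 m
Formula: SPL = Lw + 10 * log10(Q / (4 * pi * r^2))
Compute 4 * pi * r^2 = 4 * pi * 15.4^2 = 2980.2405
Compute Q / denom = 2 / 2980.2405 = 0.00067109
Compute 10 * log10(0.00067109) = -31.7322
SPL = 81.8 + (-31.7322) = 50.07

50.07 dB


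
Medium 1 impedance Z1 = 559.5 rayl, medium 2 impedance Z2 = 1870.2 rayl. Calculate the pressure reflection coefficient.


Given values:
  Z1 = 559.5 rayl, Z2 = 1870.2 rayl
Formula: R = (Z2 - Z1) / (Z2 + Z1)
Numerator: Z2 - Z1 = 1870.2 - 559.5 = 1310.7
Denominator: Z2 + Z1 = 1870.2 + 559.5 = 2429.7
R = 1310.7 / 2429.7 = 0.5394

0.5394


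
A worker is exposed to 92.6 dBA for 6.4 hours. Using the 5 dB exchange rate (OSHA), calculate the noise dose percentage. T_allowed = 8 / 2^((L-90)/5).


Given values:
  L = 92.6 dBA, T = 6.4 hours
Formula: T_allowed = 8 / 2^((L - 90) / 5)
Compute exponent: (92.6 - 90) / 5 = 0.52
Compute 2^(0.52) = 1.433955
T_allowed = 8 / 1.433955 = 5.578976 hours
Dose = (T / T_allowed) * 100
Dose = (6.4 / 5.578976) * 100 = 114.72

114.72 %


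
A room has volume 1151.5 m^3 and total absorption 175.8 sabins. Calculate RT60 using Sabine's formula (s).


Given values:
  V = 1151.5 m^3
  A = 175.8 sabins
Formula: RT60 = 0.161 * V / A
Numerator: 0.161 * 1151.5 = 185.3915
RT60 = 185.3915 / 175.8 = 1.055

1.055 s


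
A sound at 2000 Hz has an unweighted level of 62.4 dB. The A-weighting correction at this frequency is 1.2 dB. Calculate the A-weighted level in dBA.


Given values:
  SPL = 62.4 dB
  A-weighting at 2000 Hz = 1.2 dB
Formula: L_A = SPL + A_weight
L_A = 62.4 + (1.2)
L_A = 63.6

63.6 dBA


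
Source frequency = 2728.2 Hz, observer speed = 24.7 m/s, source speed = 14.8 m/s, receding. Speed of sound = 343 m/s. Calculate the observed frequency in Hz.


Given values:
  f_s = 2728.2 Hz, v_o = 24.7 m/s, v_s = 14.8 m/s
  Direction: receding
Formula: f_o = f_s * (c - v_o) / (c + v_s)
Numerator: c - v_o = 343 - 24.7 = 318.3
Denominator: c + v_s = 343 + 14.8 = 357.8
f_o = 2728.2 * 318.3 / 357.8 = 2427.02

2427.02 Hz


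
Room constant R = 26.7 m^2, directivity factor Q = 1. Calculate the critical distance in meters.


Given values:
  R = 26.7 m^2, Q = 1
Formula: d_c = 0.141 * sqrt(Q * R)
Compute Q * R = 1 * 26.7 = 26.7
Compute sqrt(26.7) = 5.1672
d_c = 0.141 * 5.1672 = 0.729

0.729 m


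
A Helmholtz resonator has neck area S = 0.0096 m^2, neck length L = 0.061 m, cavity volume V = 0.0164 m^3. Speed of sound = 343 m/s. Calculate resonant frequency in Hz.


Given values:
  S = 0.0096 m^2, L = 0.061 m, V = 0.0164 m^3, c = 343 m/s
Formula: f = (c / (2*pi)) * sqrt(S / (V * L))
Compute V * L = 0.0164 * 0.061 = 0.0010004
Compute S / (V * L) = 0.0096 / 0.0010004 = 9.5962
Compute sqrt(9.5962) = 3.097773
Compute c / (2*pi) = 343 / 6.283185 = 54.590148
f = 54.590148 * 3.097773 = 169.11

169.11 Hz


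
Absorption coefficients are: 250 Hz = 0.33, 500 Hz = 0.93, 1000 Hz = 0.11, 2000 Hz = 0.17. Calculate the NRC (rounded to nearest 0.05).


Given values:
  a_250 = 0.33, a_500 = 0.93
  a_1000 = 0.11, a_2000 = 0.17
Formula: NRC = (a250 + a500 + a1000 + a2000) / 4
Sum = 0.33 + 0.93 + 0.11 + 0.17 = 1.54
NRC = 1.54 / 4 = 0.385
Rounded to nearest 0.05: 0.4

0.4


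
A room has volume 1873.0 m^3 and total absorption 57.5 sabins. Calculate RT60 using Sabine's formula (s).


Given values:
  V = 1873.0 m^3
  A = 57.5 sabins
Formula: RT60 = 0.161 * V / A
Numerator: 0.161 * 1873.0 = 301.553
RT60 = 301.553 / 57.5 = 5.244

5.244 s


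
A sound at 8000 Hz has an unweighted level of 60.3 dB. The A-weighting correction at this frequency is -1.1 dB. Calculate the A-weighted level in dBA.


Given values:
  SPL = 60.3 dB
  A-weighting at 8000 Hz = -1.1 dB
Formula: L_A = SPL + A_weight
L_A = 60.3 + (-1.1)
L_A = 59.2

59.2 dBA


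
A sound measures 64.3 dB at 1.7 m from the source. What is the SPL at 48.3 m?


Given values:
  SPL1 = 64.3 dB, r1 = 1.7 m, r2 = 48.3 m
Formula: SPL2 = SPL1 - 20 * log10(r2 / r1)
Compute ratio: r2 / r1 = 48.3 / 1.7 = 28.4118
Compute log10: log10(28.4118) = 1.453499
Compute drop: 20 * 1.453499 = 29.07
SPL2 = 64.3 - 29.07 = 35.23

35.23 dB


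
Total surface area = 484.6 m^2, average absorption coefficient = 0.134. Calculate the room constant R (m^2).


Given values:
  S = 484.6 m^2, alpha = 0.134
Formula: R = S * alpha / (1 - alpha)
Numerator: 484.6 * 0.134 = 64.9364
Denominator: 1 - 0.134 = 0.866
R = 64.9364 / 0.866 = 74.98

74.98 m^2


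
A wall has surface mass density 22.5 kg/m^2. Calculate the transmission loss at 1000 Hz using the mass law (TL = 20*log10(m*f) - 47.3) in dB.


Given values:
  m = 22.5 kg/m^2, f = 1000 Hz
Formula: TL = 20 * log10(m * f) - 47.3
Compute m * f = 22.5 * 1000 = 22500.0
Compute log10(22500.0) = 4.352183
Compute 20 * 4.352183 = 87.0437
TL = 87.0437 - 47.3 = 39.74

39.74 dB


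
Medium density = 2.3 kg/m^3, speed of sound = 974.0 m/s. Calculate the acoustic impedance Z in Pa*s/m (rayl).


Given values:
  rho = 2.3 kg/m^3
  c = 974.0 m/s
Formula: Z = rho * c
Z = 2.3 * 974.0
Z = 2240.2

2240.2 rayl


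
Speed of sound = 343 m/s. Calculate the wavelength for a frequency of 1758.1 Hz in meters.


Given values:
  c = 343 m/s, f = 1758.1 Hz
Formula: lambda = c / f
lambda = 343 / 1758.1
lambda = 0.1951

0.1951 m


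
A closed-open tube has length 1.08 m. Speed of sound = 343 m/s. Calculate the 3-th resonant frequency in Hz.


Given values:
  Tube type: closed-open, L = 1.08 m, c = 343 m/s, n = 3
Formula: f_n = (2n - 1) * c / (4 * L)
Compute 2n - 1 = 2*3 - 1 = 5
Compute 4 * L = 4 * 1.08 = 4.32
f = 5 * 343 / 4.32
f = 396.99

396.99 Hz


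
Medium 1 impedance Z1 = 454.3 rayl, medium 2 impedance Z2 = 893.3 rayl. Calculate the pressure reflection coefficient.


Given values:
  Z1 = 454.3 rayl, Z2 = 893.3 rayl
Formula: R = (Z2 - Z1) / (Z2 + Z1)
Numerator: Z2 - Z1 = 893.3 - 454.3 = 439.0
Denominator: Z2 + Z1 = 893.3 + 454.3 = 1347.6
R = 439.0 / 1347.6 = 0.3258

0.3258


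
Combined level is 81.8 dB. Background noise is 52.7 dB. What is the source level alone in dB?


Given values:
  L_total = 81.8 dB, L_bg = 52.7 dB
Formula: L_source = 10 * log10(10^(L_total/10) - 10^(L_bg/10))
Convert to linear:
  10^(81.8/10) = 151356124.8436
  10^(52.7/10) = 186208.7137
Difference: 151356124.8436 - 186208.7137 = 151169916.1299
L_source = 10 * log10(151169916.1299) = 81.79

81.79 dB


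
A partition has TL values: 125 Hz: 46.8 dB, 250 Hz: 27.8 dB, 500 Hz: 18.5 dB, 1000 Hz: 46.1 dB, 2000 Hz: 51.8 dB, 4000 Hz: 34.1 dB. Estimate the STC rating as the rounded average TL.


Given TL values at each frequency:
  125 Hz: 46.8 dB
  250 Hz: 27.8 dB
  500 Hz: 18.5 dB
  1000 Hz: 46.1 dB
  2000 Hz: 51.8 dB
  4000 Hz: 34.1 dB
Formula: STC ~ round(average of TL values)
Sum = 46.8 + 27.8 + 18.5 + 46.1 + 51.8 + 34.1 = 225.1
Average = 225.1 / 6 = 37.52
Rounded: 38

38


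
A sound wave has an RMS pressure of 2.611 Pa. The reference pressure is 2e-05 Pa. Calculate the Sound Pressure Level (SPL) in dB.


Given values:
  p = 2.611 Pa
  p_ref = 2e-05 Pa
Formula: SPL = 20 * log10(p / p_ref)
Compute ratio: p / p_ref = 2.611 / 2e-05 = 130550
Compute log10: log10(130550) = 5.115777
Multiply: SPL = 20 * 5.115777 = 102.32

102.32 dB


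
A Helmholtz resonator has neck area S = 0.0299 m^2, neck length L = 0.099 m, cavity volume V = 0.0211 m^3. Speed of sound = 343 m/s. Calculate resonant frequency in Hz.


Given values:
  S = 0.0299 m^2, L = 0.099 m, V = 0.0211 m^3, c = 343 m/s
Formula: f = (c / (2*pi)) * sqrt(S / (V * L))
Compute V * L = 0.0211 * 0.099 = 0.0020889
Compute S / (V * L) = 0.0299 / 0.0020889 = 14.3138
Compute sqrt(14.3138) = 3.783358
Compute c / (2*pi) = 343 / 6.283185 = 54.590148
f = 54.590148 * 3.783358 = 206.53

206.53 Hz


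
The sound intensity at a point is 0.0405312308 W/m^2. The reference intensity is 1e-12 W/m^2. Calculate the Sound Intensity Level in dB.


Given values:
  I = 0.0405312308 W/m^2
  I_ref = 1e-12 W/m^2
Formula: SIL = 10 * log10(I / I_ref)
Compute ratio: I / I_ref = 40531230800
Compute log10: log10(40531230800) = 10.60779
Multiply: SIL = 10 * 10.60779 = 106.08

106.08 dB


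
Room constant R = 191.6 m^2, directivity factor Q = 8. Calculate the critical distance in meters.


Given values:
  R = 191.6 m^2, Q = 8
Formula: d_c = 0.141 * sqrt(Q * R)
Compute Q * R = 8 * 191.6 = 1532.8
Compute sqrt(1532.8) = 39.151
d_c = 0.141 * 39.151 = 5.52

5.52 m


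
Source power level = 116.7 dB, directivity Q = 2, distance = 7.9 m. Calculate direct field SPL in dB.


Given values:
  Lw = 116.7 dB, Q = 2, r = 7.9 m
Formula: SPL = Lw + 10 * log10(Q / (4 * pi * r^2))
Compute 4 * pi * r^2 = 4 * pi * 7.9^2 = 784.2672
Compute Q / denom = 2 / 784.2672 = 0.00255015
Compute 10 * log10(0.00255015) = -25.9343
SPL = 116.7 + (-25.9343) = 90.77

90.77 dB


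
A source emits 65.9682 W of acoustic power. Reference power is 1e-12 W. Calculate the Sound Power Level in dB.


Given values:
  W = 65.9682 W
  W_ref = 1e-12 W
Formula: SWL = 10 * log10(W / W_ref)
Compute ratio: W / W_ref = 65968200000000
Compute log10: log10(65968200000000) = 13.819335
Multiply: SWL = 10 * 13.819335 = 138.19

138.19 dB


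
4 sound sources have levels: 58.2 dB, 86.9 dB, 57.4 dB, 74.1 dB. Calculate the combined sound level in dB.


Formula: L_total = 10 * log10( sum(10^(Li/10)) )
  Source 1: 10^(58.2/10) = 660693.448
  Source 2: 10^(86.9/10) = 489778819.3684
  Source 3: 10^(57.4/10) = 549540.8739
  Source 4: 10^(74.1/10) = 25703957.8277
Sum of linear values = 516693011.518
L_total = 10 * log10(516693011.518) = 87.13

87.13 dB


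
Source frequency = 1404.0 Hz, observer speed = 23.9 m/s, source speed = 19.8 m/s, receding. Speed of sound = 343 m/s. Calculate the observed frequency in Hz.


Given values:
  f_s = 1404.0 Hz, v_o = 23.9 m/s, v_s = 19.8 m/s
  Direction: receding
Formula: f_o = f_s * (c - v_o) / (c + v_s)
Numerator: c - v_o = 343 - 23.9 = 319.1
Denominator: c + v_s = 343 + 19.8 = 362.8
f_o = 1404.0 * 319.1 / 362.8 = 1234.89

1234.89 Hz


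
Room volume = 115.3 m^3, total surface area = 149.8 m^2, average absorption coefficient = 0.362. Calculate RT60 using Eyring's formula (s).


Given values:
  V = 115.3 m^3, S = 149.8 m^2, alpha = 0.362
Formula: RT60 = 0.161 * V / (-S * ln(1 - alpha))
Compute ln(1 - 0.362) = ln(0.638) = -0.449417
Denominator: -149.8 * -0.449417 = 67.3227
Numerator: 0.161 * 115.3 = 18.5633
RT60 = 18.5633 / 67.3227 = 0.276

0.276 s


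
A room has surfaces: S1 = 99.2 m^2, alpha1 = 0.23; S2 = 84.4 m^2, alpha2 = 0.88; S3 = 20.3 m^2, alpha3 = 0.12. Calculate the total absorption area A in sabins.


Given surfaces:
  Surface 1: 99.2 * 0.23 = 22.816
  Surface 2: 84.4 * 0.88 = 74.272
  Surface 3: 20.3 * 0.12 = 2.436
Formula: A = sum(Si * alpha_i)
A = 22.816 + 74.272 + 2.436
A = 99.52

99.52 sabins


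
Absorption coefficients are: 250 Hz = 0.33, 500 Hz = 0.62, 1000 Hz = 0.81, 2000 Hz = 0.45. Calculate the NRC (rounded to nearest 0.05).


Given values:
  a_250 = 0.33, a_500 = 0.62
  a_1000 = 0.81, a_2000 = 0.45
Formula: NRC = (a250 + a500 + a1000 + a2000) / 4
Sum = 0.33 + 0.62 + 0.81 + 0.45 = 2.21
NRC = 2.21 / 4 = 0.5525
Rounded to nearest 0.05: 0.55

0.55


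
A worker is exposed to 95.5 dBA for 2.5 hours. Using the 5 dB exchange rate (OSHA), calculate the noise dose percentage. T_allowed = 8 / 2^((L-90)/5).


Given values:
  L = 95.5 dBA, T = 2.5 hours
Formula: T_allowed = 8 / 2^((L - 90) / 5)
Compute exponent: (95.5 - 90) / 5 = 1.1
Compute 2^(1.1) = 2.143547
T_allowed = 8 / 2.143547 = 3.732132 hours
Dose = (T / T_allowed) * 100
Dose = (2.5 / 3.732132) * 100 = 66.99

66.99 %


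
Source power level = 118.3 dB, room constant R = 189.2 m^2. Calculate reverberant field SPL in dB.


Given values:
  Lw = 118.3 dB, R = 189.2 m^2
Formula: SPL = Lw + 10 * log10(4 / R)
Compute 4 / R = 4 / 189.2 = 0.021142
Compute 10 * log10(0.021142) = -16.7485
SPL = 118.3 + (-16.7485) = 101.55

101.55 dB


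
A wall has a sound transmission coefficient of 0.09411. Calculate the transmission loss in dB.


Given values:
  tau = 0.09411
Formula: TL = 10 * log10(1 / tau)
Compute 1 / tau = 1 / 0.09411 = 10.6259
Compute log10(10.6259) = 1.026366
TL = 10 * 1.026366 = 10.26

10.26 dB
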